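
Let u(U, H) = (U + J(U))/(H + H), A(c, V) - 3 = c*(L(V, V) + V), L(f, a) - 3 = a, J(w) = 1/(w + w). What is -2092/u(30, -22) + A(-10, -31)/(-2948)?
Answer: 16280382247/5309348 ≈ 3066.4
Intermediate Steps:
J(w) = 1/(2*w)
L(f, a) = 3 + a
A(c, V) = 3 + c*(3 + 2*V) (A(c, V) = 3 + c*((3 + V) + V) = 3 + c*(3 + 2*V))
u(U, H) = (U + 1/(2*U))/(2*H) (u(U, H) = (U + 1/(2*U))/(H + H) = (U + 1/(2*U))/((2*H)) = (U + 1/(2*U))*(1/(2*H)) = (U + 1/(2*U))/(2*H))
-2092/u(30, -22) + A(-10, -31)/(-2948) = -2092*(-2640/(1 + 2*30²)) + (3 - 31*(-10) - 10*(3 - 31))/(-2948) = -2092*(-2640/(1 + 2*900)) + (3 + 310 - 10*(-28))*(-1/2948) = -2092*(-2640/(1 + 1800)) + (3 + 310 + 280)*(-1/2948) = -2092/((¼)*(-1/22)*(1/30)*1801) + 593*(-1/2948) = -2092/(-1801/2640) - 593/2948 = -2092*(-2640/1801) - 593/2948 = 5522880/1801 - 593/2948 = 16280382247/5309348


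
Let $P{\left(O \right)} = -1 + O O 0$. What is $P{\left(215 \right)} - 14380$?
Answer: $-14381$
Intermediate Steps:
$P{\left(O \right)} = -1$ ($P{\left(O \right)} = -1 + O 0 = -1 + 0 = -1$)
$P{\left(215 \right)} - 14380 = -1 - 14380 = -14381$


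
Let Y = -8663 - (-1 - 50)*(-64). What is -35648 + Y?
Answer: -47575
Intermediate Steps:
Y = -11927 (Y = -8663 - (-51)*(-64) = -8663 - 1*3264 = -8663 - 3264 = -11927)
-35648 + Y = -35648 - 11927 = -47575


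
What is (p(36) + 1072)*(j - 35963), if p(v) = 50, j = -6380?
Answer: -47508846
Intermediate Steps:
(p(36) + 1072)*(j - 35963) = (50 + 1072)*(-6380 - 35963) = 1122*(-42343) = -47508846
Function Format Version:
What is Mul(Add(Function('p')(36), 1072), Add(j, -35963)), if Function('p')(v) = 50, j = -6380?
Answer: -47508846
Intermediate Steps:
Mul(Add(Function('p')(36), 1072), Add(j, -35963)) = Mul(Add(50, 1072), Add(-6380, -35963)) = Mul(1122, -42343) = -47508846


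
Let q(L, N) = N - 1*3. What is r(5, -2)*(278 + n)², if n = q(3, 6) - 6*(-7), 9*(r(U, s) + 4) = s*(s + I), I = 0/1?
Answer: -3338528/9 ≈ -3.7095e+5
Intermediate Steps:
I = 0 (I = 0*1 = 0)
q(L, N) = -3 + N (q(L, N) = N - 3 = -3 + N)
r(U, s) = -4 + s²/9 (r(U, s) = -4 + (s*(s + 0))/9 = -4 + (s*s)/9 = -4 + s²/9)
n = 45 (n = (-3 + 6) - 6*(-7) = 3 + 42 = 45)
r(5, -2)*(278 + n)² = (-4 + (⅑)*(-2)²)*(278 + 45)² = (-4 + (⅑)*4)*323² = (-4 + 4/9)*104329 = -32/9*104329 = -3338528/9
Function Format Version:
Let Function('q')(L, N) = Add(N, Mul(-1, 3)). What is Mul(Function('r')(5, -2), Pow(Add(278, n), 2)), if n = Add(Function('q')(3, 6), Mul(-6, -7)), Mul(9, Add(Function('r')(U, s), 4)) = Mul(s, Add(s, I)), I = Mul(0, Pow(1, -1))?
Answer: Rational(-3338528, 9) ≈ -3.7095e+5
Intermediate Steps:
I = 0 (I = Mul(0, 1) = 0)
Function('q')(L, N) = Add(-3, N) (Function('q')(L, N) = Add(N, -3) = Add(-3, N))
Function('r')(U, s) = Add(-4, Mul(Rational(1, 9), Pow(s, 2))) (Function('r')(U, s) = Add(-4, Mul(Rational(1, 9), Mul(s, Add(s, 0)))) = Add(-4, Mul(Rational(1, 9), Mul(s, s))) = Add(-4, Mul(Rational(1, 9), Pow(s, 2))))
n = 45 (n = Add(Add(-3, 6), Mul(-6, -7)) = Add(3, 42) = 45)
Mul(Function('r')(5, -2), Pow(Add(278, n), 2)) = Mul(Add(-4, Mul(Rational(1, 9), Pow(-2, 2))), Pow(Add(278, 45), 2)) = Mul(Add(-4, Mul(Rational(1, 9), 4)), Pow(323, 2)) = Mul(Add(-4, Rational(4, 9)), 104329) = Mul(Rational(-32, 9), 104329) = Rational(-3338528, 9)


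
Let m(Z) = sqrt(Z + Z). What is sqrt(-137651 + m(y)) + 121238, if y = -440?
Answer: 121238 + sqrt(-137651 + 4*I*sqrt(55)) ≈ 1.2124e+5 + 371.01*I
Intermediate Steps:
m(Z) = sqrt(2)*sqrt(Z) (m(Z) = sqrt(2*Z) = sqrt(2)*sqrt(Z))
sqrt(-137651 + m(y)) + 121238 = sqrt(-137651 + sqrt(2)*sqrt(-440)) + 121238 = sqrt(-137651 + sqrt(2)*(2*I*sqrt(110))) + 121238 = sqrt(-137651 + 4*I*sqrt(55)) + 121238 = 121238 + sqrt(-137651 + 4*I*sqrt(55))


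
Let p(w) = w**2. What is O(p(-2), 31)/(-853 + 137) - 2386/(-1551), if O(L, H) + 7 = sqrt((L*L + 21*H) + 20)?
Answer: 1719233/1110516 - sqrt(687)/716 ≈ 1.5115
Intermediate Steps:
O(L, H) = -7 + sqrt(20 + L**2 + 21*H) (O(L, H) = -7 + sqrt((L*L + 21*H) + 20) = -7 + sqrt((L**2 + 21*H) + 20) = -7 + sqrt(20 + L**2 + 21*H))
O(p(-2), 31)/(-853 + 137) - 2386/(-1551) = (-7 + sqrt(20 + ((-2)**2)**2 + 21*31))/(-853 + 137) - 2386/(-1551) = (-7 + sqrt(20 + 4**2 + 651))/(-716) - 2386*(-1/1551) = (-7 + sqrt(20 + 16 + 651))*(-1/716) + 2386/1551 = (-7 + sqrt(687))*(-1/716) + 2386/1551 = (7/716 - sqrt(687)/716) + 2386/1551 = 1719233/1110516 - sqrt(687)/716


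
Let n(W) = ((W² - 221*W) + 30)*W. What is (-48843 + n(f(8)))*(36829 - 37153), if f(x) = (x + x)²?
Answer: -729841428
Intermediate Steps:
f(x) = 4*x² (f(x) = (2*x)² = 4*x²)
n(W) = W*(30 + W² - 221*W) (n(W) = (30 + W² - 221*W)*W = W*(30 + W² - 221*W))
(-48843 + n(f(8)))*(36829 - 37153) = (-48843 + (4*8²)*(30 + (4*8²)² - 884*8²))*(36829 - 37153) = (-48843 + (4*64)*(30 + (4*64)² - 884*64))*(-324) = (-48843 + 256*(30 + 256² - 221*256))*(-324) = (-48843 + 256*(30 + 65536 - 56576))*(-324) = (-48843 + 256*8990)*(-324) = (-48843 + 2301440)*(-324) = 2252597*(-324) = -729841428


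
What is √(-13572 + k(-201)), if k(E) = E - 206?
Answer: I*√13979 ≈ 118.23*I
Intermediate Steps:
k(E) = -206 + E
√(-13572 + k(-201)) = √(-13572 + (-206 - 201)) = √(-13572 - 407) = √(-13979) = I*√13979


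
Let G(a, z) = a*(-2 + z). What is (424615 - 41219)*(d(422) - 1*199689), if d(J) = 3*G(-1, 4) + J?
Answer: -76400471108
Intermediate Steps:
d(J) = -6 + J (d(J) = 3*(-(-2 + 4)) + J = 3*(-1*2) + J = 3*(-2) + J = -6 + J)
(424615 - 41219)*(d(422) - 1*199689) = (424615 - 41219)*((-6 + 422) - 1*199689) = 383396*(416 - 199689) = 383396*(-199273) = -76400471108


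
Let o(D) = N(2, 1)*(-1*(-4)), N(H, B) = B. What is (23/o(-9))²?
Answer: 529/16 ≈ 33.063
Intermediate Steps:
o(D) = 4 (o(D) = 1*(-1*(-4)) = 1*4 = 4)
(23/o(-9))² = (23/4)² = 529/16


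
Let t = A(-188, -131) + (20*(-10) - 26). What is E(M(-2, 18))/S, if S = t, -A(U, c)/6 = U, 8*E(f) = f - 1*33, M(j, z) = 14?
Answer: -19/7216 ≈ -0.0026330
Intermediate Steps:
E(f) = -33/8 + f/8 (E(f) = (f - 1*33)/8 = (f - 33)/8 = (-33 + f)/8 = -33/8 + f/8)
A(U, c) = -6*U
t = 902 (t = -6*(-188) + (20*(-10) - 26) = 1128 + (-200 - 26) = 1128 - 226 = 902)
S = 902
E(M(-2, 18))/S = (-33/8 + (1/8)*14)/902 = (-33/8 + 7/4)*(1/902) = -19/8*1/902 = -19/7216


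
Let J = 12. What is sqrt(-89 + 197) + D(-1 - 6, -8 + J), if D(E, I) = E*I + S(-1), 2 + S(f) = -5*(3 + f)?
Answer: -40 + 6*sqrt(3) ≈ -29.608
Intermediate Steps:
S(f) = -17 - 5*f (S(f) = -2 - 5*(3 + f) = -2 + (-15 - 5*f) = -17 - 5*f)
D(E, I) = -12 + E*I (D(E, I) = E*I + (-17 - 5*(-1)) = E*I + (-17 + 5) = E*I - 12 = -12 + E*I)
sqrt(-89 + 197) + D(-1 - 6, -8 + J) = sqrt(-89 + 197) + (-12 + (-1 - 6)*(-8 + 12)) = sqrt(108) + (-12 - 7*4) = 6*sqrt(3) + (-12 - 28) = 6*sqrt(3) - 40 = -40 + 6*sqrt(3)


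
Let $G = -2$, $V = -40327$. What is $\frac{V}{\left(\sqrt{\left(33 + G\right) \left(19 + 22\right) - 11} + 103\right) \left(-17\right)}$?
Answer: $\frac{4153681}{158933} - \frac{241962 \sqrt{35}}{158933} \approx 17.128$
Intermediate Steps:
$\frac{V}{\left(\sqrt{\left(33 + G\right) \left(19 + 22\right) - 11} + 103\right) \left(-17\right)} = - \frac{40327}{\left(\sqrt{\left(33 - 2\right) \left(19 + 22\right) - 11} + 103\right) \left(-17\right)} = - \frac{40327}{\left(\sqrt{31 \cdot 41 - 11} + 103\right) \left(-17\right)} = - \frac{40327}{\left(\sqrt{1271 - 11} + 103\right) \left(-17\right)} = - \frac{40327}{\left(\sqrt{1260} + 103\right) \left(-17\right)} = - \frac{40327}{\left(6 \sqrt{35} + 103\right) \left(-17\right)} = - \frac{40327}{\left(103 + 6 \sqrt{35}\right) \left(-17\right)} = - \frac{40327}{-1751 - 102 \sqrt{35}}$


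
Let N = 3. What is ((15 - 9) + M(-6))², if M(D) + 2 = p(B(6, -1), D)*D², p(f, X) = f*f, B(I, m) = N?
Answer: 107584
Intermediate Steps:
B(I, m) = 3
p(f, X) = f²
M(D) = -2 + 9*D² (M(D) = -2 + 3²*D² = -2 + 9*D²)
((15 - 9) + M(-6))² = ((15 - 9) + (-2 + 9*(-6)²))² = (6 + (-2 + 9*36))² = (6 + (-2 + 324))² = (6 + 322)² = 328² = 107584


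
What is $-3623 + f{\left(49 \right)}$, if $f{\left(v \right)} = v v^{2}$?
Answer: $114026$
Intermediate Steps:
$f{\left(v \right)} = v^{3}$
$-3623 + f{\left(49 \right)} = -3623 + 49^{3} = -3623 + 117649 = 114026$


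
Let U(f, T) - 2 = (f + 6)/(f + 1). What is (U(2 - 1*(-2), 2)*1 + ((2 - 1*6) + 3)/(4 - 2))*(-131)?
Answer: -917/2 ≈ -458.50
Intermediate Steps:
U(f, T) = 2 + (6 + f)/(1 + f) (U(f, T) = 2 + (f + 6)/(f + 1) = 2 + (6 + f)/(1 + f))
(U(2 - 1*(-2), 2)*1 + ((2 - 1*6) + 3)/(4 - 2))*(-131) = (((8 + 3*(2 - 1*(-2)))/(1 + (2 - 1*(-2))))*1 + ((2 - 1*6) + 3)/(4 - 2))*(-131) = (((8 + 3*(2 + 2))/(1 + (2 + 2)))*1 + ((2 - 6) + 3)/2)*(-131) = (((8 + 3*4)/(1 + 4))*1 + (-4 + 3)*(1/2))*(-131) = (((8 + 12)/5)*1 - 1*1/2)*(-131) = (((1/5)*20)*1 - 1/2)*(-131) = (4*1 - 1/2)*(-131) = (4 - 1/2)*(-131) = (7/2)*(-131) = -917/2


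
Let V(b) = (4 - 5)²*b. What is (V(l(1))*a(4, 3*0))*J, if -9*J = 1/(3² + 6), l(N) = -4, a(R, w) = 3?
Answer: 4/45 ≈ 0.088889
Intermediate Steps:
V(b) = b (V(b) = (-1)²*b = 1*b = b)
J = -1/135 (J = -1/(9*(3² + 6)) = -1/(9*(9 + 6)) = -⅑/15 = -⅑*1/15 = -1/135 ≈ -0.0074074)
(V(l(1))*a(4, 3*0))*J = -4*3*(-1/135) = -12*(-1/135) = 4/45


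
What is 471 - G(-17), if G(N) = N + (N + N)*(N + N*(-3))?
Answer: 1644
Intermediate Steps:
G(N) = N - 4*N² (G(N) = N + (2*N)*(N - 3*N) = N + (2*N)*(-2*N) = N - 4*N²)
471 - G(-17) = 471 - (-17)*(1 - 4*(-17)) = 471 - (-17)*(1 + 68) = 471 - (-17)*69 = 471 - 1*(-1173) = 471 + 1173 = 1644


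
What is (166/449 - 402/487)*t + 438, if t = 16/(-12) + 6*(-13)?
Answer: 311041310/655989 ≈ 474.16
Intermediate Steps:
t = -238/3 (t = 16*(-1/12) - 78 = -4/3 - 78 = -238/3 ≈ -79.333)
(166/449 - 402/487)*t + 438 = (166/449 - 402/487)*(-238/3) + 438 = -99656/218663*(-238/3) + 438 = 23718128/655989 + 438 = 311041310/655989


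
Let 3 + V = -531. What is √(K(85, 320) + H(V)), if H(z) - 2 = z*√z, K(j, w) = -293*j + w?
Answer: √(-24583 - 534*I*√534) ≈ 38.232 - 161.38*I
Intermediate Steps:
K(j, w) = w - 293*j
V = -534 (V = -3 - 531 = -534)
H(z) = 2 + z^(3/2) (H(z) = 2 + z*√z = 2 + z^(3/2))
√(K(85, 320) + H(V)) = √((320 - 293*85) + (2 + (-534)^(3/2))) = √((320 - 24905) + (2 - 534*I*√534)) = √(-24585 + (2 - 534*I*√534)) = √(-24583 - 534*I*√534)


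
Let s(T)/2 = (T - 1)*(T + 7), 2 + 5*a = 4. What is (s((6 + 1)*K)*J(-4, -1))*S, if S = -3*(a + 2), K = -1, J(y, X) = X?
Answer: 0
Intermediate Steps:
a = 2/5 (a = -2/5 + (1/5)*4 = -2/5 + 4/5 = 2/5 ≈ 0.40000)
S = -36/5 (S = -3*(2/5 + 2) = -3*12/5 = -36/5 ≈ -7.2000)
s(T) = 2*(-1 + T)*(7 + T) (s(T) = 2*((T - 1)*(T + 7)) = 2*((-1 + T)*(7 + T)) = 2*(-1 + T)*(7 + T))
(s((6 + 1)*K)*J(-4, -1))*S = ((-14 + 2*((6 + 1)*(-1))**2 + 12*((6 + 1)*(-1)))*(-1))*(-36/5) = ((-14 + 2*(7*(-1))**2 + 12*(7*(-1)))*(-1))*(-36/5) = ((-14 + 2*(-7)**2 + 12*(-7))*(-1))*(-36/5) = ((-14 + 2*49 - 84)*(-1))*(-36/5) = ((-14 + 98 - 84)*(-1))*(-36/5) = (0*(-1))*(-36/5) = 0*(-36/5) = 0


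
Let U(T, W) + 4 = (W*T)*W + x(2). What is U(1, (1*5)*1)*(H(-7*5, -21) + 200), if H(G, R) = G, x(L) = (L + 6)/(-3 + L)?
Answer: 2145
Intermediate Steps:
x(L) = (6 + L)/(-3 + L)
U(T, W) = -12 + T*W**2 (U(T, W) = -4 + ((W*T)*W + (6 + 2)/(-3 + 2)) = -4 + ((T*W)*W + 8/(-1)) = -4 + (T*W**2 - 1*8) = -4 + (T*W**2 - 8) = -4 + (-8 + T*W**2) = -12 + T*W**2)
U(1, (1*5)*1)*(H(-7*5, -21) + 200) = (-12 + 1*((1*5)*1)**2)*(-7*5 + 200) = (-12 + 1*(5*1)**2)*(-35 + 200) = (-12 + 1*5**2)*165 = (-12 + 1*25)*165 = (-12 + 25)*165 = 13*165 = 2145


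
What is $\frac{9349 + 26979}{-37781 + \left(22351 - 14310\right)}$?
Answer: $- \frac{9082}{7435} \approx -1.2215$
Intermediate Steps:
$\frac{9349 + 26979}{-37781 + \left(22351 - 14310\right)} = \frac{36328}{-37781 + 8041} = \frac{36328}{-29740} = 36328 \left(- \frac{1}{29740}\right) = - \frac{9082}{7435}$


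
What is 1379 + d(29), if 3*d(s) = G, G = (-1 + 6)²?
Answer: 4162/3 ≈ 1387.3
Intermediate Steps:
G = 25 (G = 5² = 25)
d(s) = 25/3 (d(s) = (⅓)*25 = 25/3)
1379 + d(29) = 1379 + 25/3 = 4162/3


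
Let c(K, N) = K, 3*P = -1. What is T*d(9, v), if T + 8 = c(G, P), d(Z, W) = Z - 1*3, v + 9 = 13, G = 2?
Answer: -36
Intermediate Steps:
v = 4 (v = -9 + 13 = 4)
P = -⅓ (P = (⅓)*(-1) = -⅓ ≈ -0.33333)
d(Z, W) = -3 + Z (d(Z, W) = Z - 3 = -3 + Z)
T = -6 (T = -8 + 2 = -6)
T*d(9, v) = -6*(-3 + 9) = -6*6 = -36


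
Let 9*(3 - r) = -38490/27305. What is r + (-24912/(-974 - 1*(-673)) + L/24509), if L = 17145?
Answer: 243465073538/2810716629 ≈ 86.620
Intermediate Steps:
r = 51715/16383 (r = 3 - (-12830)/(3*27305) = 3 - ⅑*(-7698/5461) = 3 + 2566/16383 = 51715/16383 ≈ 3.1566)
r + (-24912/(-974 - 1*(-673)) + L/24509) = 51715/16383 + (-24912/(-974 - 1*(-673)) + 17145/24509) = 51715/16383 + (-24912/(-974 + 673) + 17145*(1/24509)) = 51715/16383 + (-24912/(-301) + 17145/24509) = 51715/16383 + (-24912*(-1/301) + 17145/24509) = 51715/16383 + (24912/301 + 17145/24509) = 51715/16383 + 615728853/7377209 = 243465073538/2810716629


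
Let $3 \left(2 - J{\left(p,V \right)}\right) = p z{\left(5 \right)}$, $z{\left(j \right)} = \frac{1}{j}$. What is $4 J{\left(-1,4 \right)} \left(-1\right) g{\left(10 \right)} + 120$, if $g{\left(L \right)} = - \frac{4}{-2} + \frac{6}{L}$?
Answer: $\frac{7388}{75} \approx 98.507$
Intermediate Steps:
$J{\left(p,V \right)} = 2 - \frac{p}{15}$ ($J{\left(p,V \right)} = 2 - \frac{p \frac{1}{5}}{3} = 2 - \frac{\frac{1}{5} p}{3} = 2 - \frac{p}{15}$)
$g{\left(L \right)} = 2 + \frac{6}{L}$ ($g{\left(L \right)} = \left(-4\right) \left(- \frac{1}{2}\right) + \frac{6}{L} = 2 + \frac{6}{L}$)
$4 J{\left(-1,4 \right)} \left(-1\right) g{\left(10 \right)} + 120 = 4 \left(2 - - \frac{1}{15}\right) \left(-1\right) \left(2 + \frac{6}{10}\right) + 120 = 4 \left(2 + \frac{1}{15}\right) \left(-1\right) \left(2 + 6 \cdot \frac{1}{10}\right) + 120 = 4 \cdot \frac{31}{15} \left(-1\right) \left(2 + \frac{3}{5}\right) + 120 = \frac{124}{15} \left(-1\right) \frac{13}{5} + 120 = \left(- \frac{124}{15}\right) \frac{13}{5} + 120 = - \frac{1612}{75} + 120 = \frac{7388}{75}$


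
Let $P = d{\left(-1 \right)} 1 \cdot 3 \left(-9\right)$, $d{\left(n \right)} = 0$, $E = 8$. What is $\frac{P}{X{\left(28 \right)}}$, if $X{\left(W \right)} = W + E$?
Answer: $0$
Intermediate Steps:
$X{\left(W \right)} = 8 + W$ ($X{\left(W \right)} = W + 8 = 8 + W$)
$P = 0$ ($P = 0 \cdot 1 \cdot 3 \left(-9\right) = 0 \cdot 3 \left(-9\right) = 0 \left(-9\right) = 0$)
$\frac{P}{X{\left(28 \right)}} = \frac{0}{8 + 28} = \frac{0}{36} = 0 \cdot \frac{1}{36} = 0$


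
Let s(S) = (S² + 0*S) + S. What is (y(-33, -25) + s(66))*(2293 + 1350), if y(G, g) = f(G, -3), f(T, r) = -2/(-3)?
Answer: 48335324/3 ≈ 1.6112e+7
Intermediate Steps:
f(T, r) = ⅔ (f(T, r) = -2*(-⅓) = ⅔)
y(G, g) = ⅔
s(S) = S + S² (s(S) = (S² + 0) + S = S² + S = S + S²)
(y(-33, -25) + s(66))*(2293 + 1350) = (⅔ + 66*(1 + 66))*(2293 + 1350) = (⅔ + 66*67)*3643 = (⅔ + 4422)*3643 = (13268/3)*3643 = 48335324/3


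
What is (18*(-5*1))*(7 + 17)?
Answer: -2160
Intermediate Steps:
(18*(-5*1))*(7 + 17) = (18*(-5))*24 = -90*24 = -2160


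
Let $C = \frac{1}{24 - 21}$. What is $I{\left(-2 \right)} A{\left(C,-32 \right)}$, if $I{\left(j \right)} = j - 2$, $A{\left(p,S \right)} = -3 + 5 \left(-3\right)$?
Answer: $72$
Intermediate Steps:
$C = \frac{1}{3} \approx 0.33333$
$A{\left(p,S \right)} = -18$ ($A{\left(p,S \right)} = -3 - 15 = -18$)
$I{\left(j \right)} = -2 + j$
$I{\left(-2 \right)} A{\left(C,-32 \right)} = \left(-2 - 2\right) \left(-18\right) = \left(-4\right) \left(-18\right) = 72$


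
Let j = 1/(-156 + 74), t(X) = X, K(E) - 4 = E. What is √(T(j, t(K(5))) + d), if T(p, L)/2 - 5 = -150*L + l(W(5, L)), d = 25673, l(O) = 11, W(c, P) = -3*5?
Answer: √23005 ≈ 151.67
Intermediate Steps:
K(E) = 4 + E
W(c, P) = -15
j = -1/82 (j = 1/(-82) = -1/82 ≈ -0.012195)
T(p, L) = 32 - 300*L (T(p, L) = 10 + 2*(-150*L + 11) = 10 + 2*(11 - 150*L) = 10 + (22 - 300*L) = 32 - 300*L)
√(T(j, t(K(5))) + d) = √((32 - 300*(4 + 5)) + 25673) = √((32 - 300*9) + 25673) = √((32 - 2700) + 25673) = √(-2668 + 25673) = √23005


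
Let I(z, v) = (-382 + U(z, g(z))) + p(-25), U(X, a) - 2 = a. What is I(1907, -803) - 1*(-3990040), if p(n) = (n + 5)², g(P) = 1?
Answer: 3990061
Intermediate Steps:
U(X, a) = 2 + a
p(n) = (5 + n)²
I(z, v) = 21 (I(z, v) = (-382 + (2 + 1)) + (5 - 25)² = (-382 + 3) + (-20)² = -379 + 400 = 21)
I(1907, -803) - 1*(-3990040) = 21 - 1*(-3990040) = 21 + 3990040 = 3990061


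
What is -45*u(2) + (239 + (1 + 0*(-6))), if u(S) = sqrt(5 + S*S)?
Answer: 105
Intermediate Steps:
u(S) = sqrt(5 + S**2)
-45*u(2) + (239 + (1 + 0*(-6))) = -45*sqrt(5 + 2**2) + (239 + (1 + 0*(-6))) = -45*sqrt(5 + 4) + (239 + (1 + 0)) = -45*sqrt(9) + (239 + 1) = -45*3 + 240 = -135 + 240 = 105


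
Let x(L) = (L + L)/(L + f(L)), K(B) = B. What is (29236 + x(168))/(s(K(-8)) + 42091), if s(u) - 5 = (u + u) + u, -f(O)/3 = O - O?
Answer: 4873/7012 ≈ 0.69495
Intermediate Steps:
f(O) = 0 (f(O) = -3*(O - O) = -3*0 = 0)
s(u) = 5 + 3*u (s(u) = 5 + ((u + u) + u) = 5 + (2*u + u) = 5 + 3*u)
x(L) = 2 (x(L) = (L + L)/(L + 0) = (2*L)/L = 2)
(29236 + x(168))/(s(K(-8)) + 42091) = (29236 + 2)/((5 + 3*(-8)) + 42091) = 29238/((5 - 24) + 42091) = 29238/(-19 + 42091) = 29238/42072 = 29238*(1/42072) = 4873/7012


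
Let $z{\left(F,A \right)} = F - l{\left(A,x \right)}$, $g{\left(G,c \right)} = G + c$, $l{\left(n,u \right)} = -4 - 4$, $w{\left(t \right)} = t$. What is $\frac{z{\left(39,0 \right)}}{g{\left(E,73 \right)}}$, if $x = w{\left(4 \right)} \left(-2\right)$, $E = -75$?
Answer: $- \frac{47}{2} \approx -23.5$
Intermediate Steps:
$x = -8$ ($x = 4 \left(-2\right) = -8$)
$l{\left(n,u \right)} = -8$
$z{\left(F,A \right)} = 8 + F$ ($z{\left(F,A \right)} = F - -8 = F + 8 = 8 + F$)
$\frac{z{\left(39,0 \right)}}{g{\left(E,73 \right)}} = \frac{8 + 39}{-75 + 73} = \frac{47}{-2} = 47 \left(- \frac{1}{2}\right) = - \frac{47}{2}$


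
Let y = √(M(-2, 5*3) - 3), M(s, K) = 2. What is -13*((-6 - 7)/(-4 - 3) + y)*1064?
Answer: -25688 - 13832*I ≈ -25688.0 - 13832.0*I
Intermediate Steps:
y = I (y = √(2 - 3) = √(-1) = I ≈ 1.0*I)
-13*((-6 - 7)/(-4 - 3) + y)*1064 = -13*((-6 - 7)/(-4 - 3) + I)*1064 = -13*(-13/(-7) + I)*1064 = -13*(-13*(-⅐) + I)*1064 = -13*(13/7 + I)*1064 = (-169/7 - 13*I)*1064 = -25688 - 13832*I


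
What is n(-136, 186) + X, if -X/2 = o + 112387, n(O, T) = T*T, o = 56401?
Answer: -302980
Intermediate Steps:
n(O, T) = T²
X = -337576 (X = -2*(56401 + 112387) = -2*168788 = -337576)
n(-136, 186) + X = 186² - 337576 = 34596 - 337576 = -302980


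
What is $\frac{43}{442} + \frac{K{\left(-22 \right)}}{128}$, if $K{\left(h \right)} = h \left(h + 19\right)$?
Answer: $\frac{8669}{14144} \approx 0.61291$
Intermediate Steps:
$K{\left(h \right)} = h \left(19 + h\right)$
$\frac{43}{442} + \frac{K{\left(-22 \right)}}{128} = \frac{43}{442} + \frac{\left(-22\right) \left(19 - 22\right)}{128} = 43 \cdot \frac{1}{442} + \left(-22\right) \left(-3\right) \frac{1}{128} = \frac{43}{442} + 66 \cdot \frac{1}{128} = \frac{43}{442} + \frac{33}{64} = \frac{8669}{14144}$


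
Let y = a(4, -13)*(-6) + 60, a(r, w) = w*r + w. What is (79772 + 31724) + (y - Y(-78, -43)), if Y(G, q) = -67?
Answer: 112013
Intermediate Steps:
a(r, w) = w + r*w (a(r, w) = r*w + w = w + r*w)
y = 450 (y = -13*(1 + 4)*(-6) + 60 = -13*5*(-6) + 60 = -65*(-6) + 60 = 390 + 60 = 450)
(79772 + 31724) + (y - Y(-78, -43)) = (79772 + 31724) + (450 - 1*(-67)) = 111496 + (450 + 67) = 111496 + 517 = 112013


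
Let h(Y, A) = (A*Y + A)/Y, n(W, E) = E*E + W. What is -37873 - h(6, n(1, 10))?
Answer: -227945/6 ≈ -37991.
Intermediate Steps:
n(W, E) = W + E² (n(W, E) = E² + W = W + E²)
h(Y, A) = (A + A*Y)/Y
-37873 - h(6, n(1, 10)) = -37873 - ((1 + 10²) + (1 + 10²)/6) = -37873 - ((1 + 100) + (1 + 100)*(⅙)) = -37873 - (101 + 101*(⅙)) = -37873 - (101 + 101/6) = -37873 - 1*707/6 = -37873 - 707/6 = -227945/6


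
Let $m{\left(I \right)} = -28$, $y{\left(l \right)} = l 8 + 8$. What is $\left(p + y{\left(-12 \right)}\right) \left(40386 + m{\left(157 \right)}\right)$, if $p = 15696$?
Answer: $629907664$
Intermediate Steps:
$y{\left(l \right)} = 8 + 8 l$ ($y{\left(l \right)} = 8 l + 8 = 8 + 8 l$)
$\left(p + y{\left(-12 \right)}\right) \left(40386 + m{\left(157 \right)}\right) = \left(15696 + \left(8 + 8 \left(-12\right)\right)\right) \left(40386 - 28\right) = \left(15696 + \left(8 - 96\right)\right) 40358 = \left(15696 - 88\right) 40358 = 15608 \cdot 40358 = 629907664$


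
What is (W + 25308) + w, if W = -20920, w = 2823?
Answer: 7211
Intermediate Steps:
(W + 25308) + w = (-20920 + 25308) + 2823 = 4388 + 2823 = 7211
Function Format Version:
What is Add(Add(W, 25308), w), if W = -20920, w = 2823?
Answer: 7211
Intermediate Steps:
Add(Add(W, 25308), w) = Add(Add(-20920, 25308), 2823) = Add(4388, 2823) = 7211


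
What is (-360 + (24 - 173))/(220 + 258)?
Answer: -509/478 ≈ -1.0649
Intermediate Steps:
(-360 + (24 - 173))/(220 + 258) = (-360 - 149)/478 = -509*1/478 = -509/478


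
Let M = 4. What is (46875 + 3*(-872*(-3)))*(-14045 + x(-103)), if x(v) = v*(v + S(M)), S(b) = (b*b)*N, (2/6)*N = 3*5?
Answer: -4246285908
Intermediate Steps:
N = 45 (N = 3*(3*5) = 3*15 = 45)
S(b) = 45*b² (S(b) = (b*b)*45 = b²*45 = 45*b²)
x(v) = v*(720 + v) (x(v) = v*(v + 45*4²) = v*(v + 45*16) = v*(v + 720) = v*(720 + v))
(46875 + 3*(-872*(-3)))*(-14045 + x(-103)) = (46875 + 3*(-872*(-3)))*(-14045 - 103*(720 - 103)) = (46875 + 3*2616)*(-14045 - 103*617) = (46875 + 7848)*(-14045 - 63551) = 54723*(-77596) = -4246285908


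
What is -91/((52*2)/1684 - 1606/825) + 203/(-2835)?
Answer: 1161970661/24103980 ≈ 48.207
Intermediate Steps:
-91/((52*2)/1684 - 1606/825) + 203/(-2835) = -91/(104*(1/1684) - 1606*1/825) + 203*(-1/2835) = -91/(26/421 - 146/75) - 29/405 = -91/(-59516/31575) - 29/405 = -91*(-31575/59516) - 29/405 = 2873325/59516 - 29/405 = 1161970661/24103980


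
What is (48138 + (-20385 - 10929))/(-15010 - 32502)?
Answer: -2103/5939 ≈ -0.35410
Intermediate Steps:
(48138 + (-20385 - 10929))/(-15010 - 32502) = (48138 - 31314)/(-47512) = 16824*(-1/47512) = -2103/5939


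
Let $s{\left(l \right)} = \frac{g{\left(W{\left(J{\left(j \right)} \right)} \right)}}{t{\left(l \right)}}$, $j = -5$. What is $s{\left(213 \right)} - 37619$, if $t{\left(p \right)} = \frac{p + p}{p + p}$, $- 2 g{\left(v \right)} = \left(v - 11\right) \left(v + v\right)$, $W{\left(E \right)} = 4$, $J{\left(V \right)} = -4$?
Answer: $-37591$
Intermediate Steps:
$g{\left(v \right)} = - v \left(-11 + v\right)$ ($g{\left(v \right)} = - \frac{\left(v - 11\right) \left(v + v\right)}{2} = - \frac{\left(-11 + v\right) 2 v}{2} = - \frac{2 v \left(-11 + v\right)}{2} = - v \left(-11 + v\right)$)
$t{\left(p \right)} = 1$ ($t{\left(p \right)} = \frac{2 p}{2 p} = 2 p \frac{1}{2 p} = 1$)
$s{\left(l \right)} = 28$ ($s{\left(l \right)} = \frac{4 \left(11 - 4\right)}{1} = 4 \left(11 - 4\right) 1 = 4 \cdot 7 \cdot 1 = 28 \cdot 1 = 28$)
$s{\left(213 \right)} - 37619 = 28 - 37619 = -37591$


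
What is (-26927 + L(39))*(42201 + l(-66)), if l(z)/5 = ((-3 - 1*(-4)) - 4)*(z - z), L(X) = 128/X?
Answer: -14770701675/13 ≈ -1.1362e+9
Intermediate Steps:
l(z) = 0 (l(z) = 5*(((-3 - 1*(-4)) - 4)*(z - z)) = 5*(((-3 + 4) - 4)*0) = 5*((1 - 4)*0) = 5*(-3*0) = 5*0 = 0)
(-26927 + L(39))*(42201 + l(-66)) = (-26927 + 128/39)*(42201 + 0) = (-26927 + 128*(1/39))*42201 = (-26927 + 128/39)*42201 = -1050025/39*42201 = -14770701675/13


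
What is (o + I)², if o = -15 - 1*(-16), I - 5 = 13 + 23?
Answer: 1764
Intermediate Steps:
I = 41 (I = 5 + (13 + 23) = 5 + 36 = 41)
o = 1 (o = -15 + 16 = 1)
(o + I)² = (1 + 41)² = 42² = 1764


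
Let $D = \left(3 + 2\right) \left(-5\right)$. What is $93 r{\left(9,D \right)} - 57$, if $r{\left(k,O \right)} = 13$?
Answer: $1152$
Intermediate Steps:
$D = -25$ ($D = 5 \left(-5\right) = -25$)
$93 r{\left(9,D \right)} - 57 = 93 \cdot 13 - 57 = 1209 - 57 = 1152$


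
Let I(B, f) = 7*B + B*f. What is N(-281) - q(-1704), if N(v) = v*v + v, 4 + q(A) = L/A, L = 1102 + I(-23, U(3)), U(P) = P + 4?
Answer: 11173193/142 ≈ 78685.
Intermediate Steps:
U(P) = 4 + P
L = 780 (L = 1102 - 23*(7 + (4 + 3)) = 1102 - 23*(7 + 7) = 1102 - 23*14 = 1102 - 322 = 780)
q(A) = -4 + 780/A
N(v) = v + v² (N(v) = v² + v = v + v²)
N(-281) - q(-1704) = -281*(1 - 281) - (-4 + 780/(-1704)) = -281*(-280) - (-4 + 780*(-1/1704)) = 78680 - (-4 - 65/142) = 78680 - 1*(-633/142) = 78680 + 633/142 = 11173193/142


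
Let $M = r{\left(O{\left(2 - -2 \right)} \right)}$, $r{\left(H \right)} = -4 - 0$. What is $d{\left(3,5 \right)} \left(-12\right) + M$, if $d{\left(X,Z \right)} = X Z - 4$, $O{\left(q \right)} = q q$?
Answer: $-136$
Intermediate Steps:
$O{\left(q \right)} = q^{2}$
$d{\left(X,Z \right)} = -4 + X Z$
$r{\left(H \right)} = -4$ ($r{\left(H \right)} = -4 + 0 = -4$)
$M = -4$
$d{\left(3,5 \right)} \left(-12\right) + M = \left(-4 + 3 \cdot 5\right) \left(-12\right) - 4 = \left(-4 + 15\right) \left(-12\right) - 4 = 11 \left(-12\right) - 4 = -132 - 4 = -136$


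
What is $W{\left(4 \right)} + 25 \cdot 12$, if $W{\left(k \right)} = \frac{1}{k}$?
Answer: $\frac{1201}{4} \approx 300.25$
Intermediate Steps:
$W{\left(4 \right)} + 25 \cdot 12 = \frac{1}{4} + 25 \cdot 12 = \frac{1}{4} + 300 = \frac{1201}{4}$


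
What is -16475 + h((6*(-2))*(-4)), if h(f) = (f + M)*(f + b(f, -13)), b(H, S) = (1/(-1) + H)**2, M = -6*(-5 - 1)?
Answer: 173113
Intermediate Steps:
M = 36 (M = -6*(-6) = 36)
b(H, S) = (-1 + H)**2
h(f) = (36 + f)*(f + (-1 + f)**2) (h(f) = (f + 36)*(f + (-1 + f)**2) = (36 + f)*(f + (-1 + f)**2))
-16475 + h((6*(-2))*(-4)) = -16475 + (36 + ((6*(-2))*(-4))**3 - 35*6*(-2)*(-4) + 35*((6*(-2))*(-4))**2) = -16475 + (36 + (-12*(-4))**3 - (-420)*(-4) + 35*(-12*(-4))**2) = -16475 + (36 + 48**3 - 35*48 + 35*48**2) = -16475 + (36 + 110592 - 1680 + 35*2304) = -16475 + (36 + 110592 - 1680 + 80640) = -16475 + 189588 = 173113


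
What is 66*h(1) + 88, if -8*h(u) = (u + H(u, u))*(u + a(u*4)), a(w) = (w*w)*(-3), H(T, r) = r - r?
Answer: 1903/4 ≈ 475.75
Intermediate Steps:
H(T, r) = 0
a(w) = -3*w² (a(w) = w²*(-3) = -3*w²)
h(u) = -u*(u - 48*u²)/8 (h(u) = -(u + 0)*(u - 3*16*u²)/8 = -u*(u - 3*16*u²)/8 = -u*(u - 48*u²)/8)
66*h(1) + 88 = 66*((⅛)*1²*(-1 + 48*1)) + 88 = 66*((⅛)*1*(-1 + 48)) + 88 = 66*((⅛)*1*47) + 88 = 66*(47/8) + 88 = 1551/4 + 88 = 1903/4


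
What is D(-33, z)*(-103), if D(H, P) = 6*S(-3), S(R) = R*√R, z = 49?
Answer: 1854*I*√3 ≈ 3211.2*I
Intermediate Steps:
S(R) = R^(3/2)
D(H, P) = -18*I*√3 (D(H, P) = 6*(-3)^(3/2) = 6*(-3*I*√3) = -18*I*√3)
D(-33, z)*(-103) = -18*I*√3*(-103) = 1854*I*√3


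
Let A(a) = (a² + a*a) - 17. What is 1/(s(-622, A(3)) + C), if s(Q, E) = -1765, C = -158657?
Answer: -1/160422 ≈ -6.2336e-6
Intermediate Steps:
A(a) = -17 + 2*a² (A(a) = (a² + a²) - 17 = 2*a² - 17 = -17 + 2*a²)
1/(s(-622, A(3)) + C) = 1/(-1765 - 158657) = 1/(-160422) = -1/160422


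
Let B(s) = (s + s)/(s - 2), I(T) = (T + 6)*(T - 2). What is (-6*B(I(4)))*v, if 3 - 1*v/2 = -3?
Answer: -160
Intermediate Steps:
v = 12 (v = 6 - 2*(-3) = 6 + 6 = 12)
I(T) = (-2 + T)*(6 + T) (I(T) = (6 + T)*(-2 + T) = (-2 + T)*(6 + T))
B(s) = 2*s/(-2 + s) (B(s) = (2*s)/(-2 + s) = 2*s/(-2 + s))
(-6*B(I(4)))*v = -12*(-12 + 4² + 4*4)/(-2 + (-12 + 4² + 4*4))*12 = -12*(-12 + 16 + 16)/(-2 + (-12 + 16 + 16))*12 = -12*20/(-2 + 20)*12 = -12*20/18*12 = -6*20/9*12 = -40/3*12 = -160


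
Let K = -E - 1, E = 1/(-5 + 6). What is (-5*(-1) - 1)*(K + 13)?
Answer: 44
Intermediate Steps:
E = 1 (E = 1/1 = 1)
K = -2 (K = -1*1 - 1 = -1 - 1 = -2)
(-5*(-1) - 1)*(K + 13) = (-5*(-1) - 1)*(-2 + 13) = (5 - 1)*11 = 4*11 = 44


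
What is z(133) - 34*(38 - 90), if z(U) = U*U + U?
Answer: 19590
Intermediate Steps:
z(U) = U + U² (z(U) = U² + U = U + U²)
z(133) - 34*(38 - 90) = 133*(1 + 133) - 34*(38 - 90) = 133*134 - 34*(-52) = 17822 - 1*(-1768) = 17822 + 1768 = 19590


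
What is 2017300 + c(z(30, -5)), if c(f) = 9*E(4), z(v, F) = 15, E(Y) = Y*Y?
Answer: 2017444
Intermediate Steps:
E(Y) = Y²
c(f) = 144 (c(f) = 9*4² = 9*16 = 144)
2017300 + c(z(30, -5)) = 2017300 + 144 = 2017444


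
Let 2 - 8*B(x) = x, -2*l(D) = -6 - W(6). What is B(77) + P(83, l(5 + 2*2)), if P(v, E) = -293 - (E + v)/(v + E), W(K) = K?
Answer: -2427/8 ≈ -303.38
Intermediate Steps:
l(D) = 6 (l(D) = -(-6 - 1*6)/2 = -(-6 - 6)/2 = -1/2*(-12) = 6)
P(v, E) = -294 (P(v, E) = -293 - (E + v)/(E + v) = -293 - 1*1 = -293 - 1 = -294)
B(x) = 1/4 - x/8
B(77) + P(83, l(5 + 2*2)) = (1/4 - 1/8*77) - 294 = (1/4 - 77/8) - 294 = -75/8 - 294 = -2427/8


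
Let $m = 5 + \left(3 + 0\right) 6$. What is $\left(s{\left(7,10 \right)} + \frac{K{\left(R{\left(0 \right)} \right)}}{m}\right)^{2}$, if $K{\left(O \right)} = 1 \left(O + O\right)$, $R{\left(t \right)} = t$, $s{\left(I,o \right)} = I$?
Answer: $49$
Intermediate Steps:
$K{\left(O \right)} = 2 O$ ($K{\left(O \right)} = 1 \cdot 2 O = 2 O$)
$m = 23$ ($m = 5 + 3 \cdot 6 = 5 + 18 = 23$)
$\left(s{\left(7,10 \right)} + \frac{K{\left(R{\left(0 \right)} \right)}}{m}\right)^{2} = \left(7 + \frac{2 \cdot 0}{23}\right)^{2} = \left(7 + 0 \cdot \frac{1}{23}\right)^{2} = \left(7 + 0\right)^{2} = 7^{2} = 49$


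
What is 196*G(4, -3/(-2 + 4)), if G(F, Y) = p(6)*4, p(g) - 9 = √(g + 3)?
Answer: 9408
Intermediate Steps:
p(g) = 9 + √(3 + g) (p(g) = 9 + √(g + 3) = 9 + √(3 + g))
G(F, Y) = 48 (G(F, Y) = (9 + √(3 + 6))*4 = (9 + √9)*4 = (9 + 3)*4 = 12*4 = 48)
196*G(4, -3/(-2 + 4)) = 196*48 = 9408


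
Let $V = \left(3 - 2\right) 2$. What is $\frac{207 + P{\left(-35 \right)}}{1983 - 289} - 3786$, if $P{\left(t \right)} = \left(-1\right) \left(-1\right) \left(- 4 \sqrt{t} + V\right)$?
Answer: $- \frac{583025}{154} - \frac{2 i \sqrt{35}}{847} \approx -3785.9 - 0.013969 i$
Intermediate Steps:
$V = 2$ ($V = 1 \cdot 2 = 2$)
$P{\left(t \right)} = 2 - 4 \sqrt{t}$ ($P{\left(t \right)} = \left(-1\right) \left(-1\right) \left(- 4 \sqrt{t} + 2\right) = 1 \left(2 - 4 \sqrt{t}\right) = 2 - 4 \sqrt{t}$)
$\frac{207 + P{\left(-35 \right)}}{1983 - 289} - 3786 = \frac{207 + \left(2 - 4 \sqrt{-35}\right)}{1983 - 289} - 3786 = \frac{207 + \left(2 - 4 i \sqrt{35}\right)}{1694} - 3786 = \left(207 + \left(2 - 4 i \sqrt{35}\right)\right) \frac{1}{1694} - 3786 = \left(209 - 4 i \sqrt{35}\right) \frac{1}{1694} - 3786 = \left(\frac{19}{154} - \frac{2 i \sqrt{35}}{847}\right) - 3786 = - \frac{583025}{154} - \frac{2 i \sqrt{35}}{847}$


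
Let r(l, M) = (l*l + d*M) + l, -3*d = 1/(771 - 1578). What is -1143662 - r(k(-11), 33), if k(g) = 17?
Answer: -923182187/807 ≈ -1.1440e+6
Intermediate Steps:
d = 1/2421 (d = -1/(3*(771 - 1578)) = -⅓/(-807) = -⅓*(-1/807) = 1/2421 ≈ 0.00041305)
r(l, M) = l + l² + M/2421 (r(l, M) = (l*l + M/2421) + l = (l² + M/2421) + l = l + l² + M/2421)
-1143662 - r(k(-11), 33) = -1143662 - (17 + 17² + (1/2421)*33) = -1143662 - (17 + 289 + 11/807) = -1143662 - 1*246953/807 = -1143662 - 246953/807 = -923182187/807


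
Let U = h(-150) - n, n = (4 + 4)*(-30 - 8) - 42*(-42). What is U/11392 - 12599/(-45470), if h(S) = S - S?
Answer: 9642701/64749280 ≈ 0.14892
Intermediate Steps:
h(S) = 0
n = 1460 (n = 8*(-38) + 1764 = -304 + 1764 = 1460)
U = -1460 (U = 0 - 1*1460 = 0 - 1460 = -1460)
U/11392 - 12599/(-45470) = -1460/11392 - 12599/(-45470) = -1460*1/11392 - 12599*(-1/45470) = -365/2848 + 12599/45470 = 9642701/64749280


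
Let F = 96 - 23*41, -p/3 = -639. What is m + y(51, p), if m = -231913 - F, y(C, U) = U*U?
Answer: 3443823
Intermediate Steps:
p = 1917 (p = -3*(-639) = 1917)
F = -847 (F = 96 - 943 = -847)
y(C, U) = U**2
m = -231066 (m = -231913 - 1*(-847) = -231913 + 847 = -231066)
m + y(51, p) = -231066 + 1917**2 = -231066 + 3674889 = 3443823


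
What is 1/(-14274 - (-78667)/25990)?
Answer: -25990/370902593 ≈ -7.0072e-5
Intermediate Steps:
1/(-14274 - (-78667)/25990) = 1/(-14274 - 1*(-78667/25990)) = 1/(-14274 + 78667/25990) = 1/(-370902593/25990) = -25990/370902593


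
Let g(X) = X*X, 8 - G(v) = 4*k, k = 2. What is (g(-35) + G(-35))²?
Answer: 1500625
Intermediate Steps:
G(v) = 0 (G(v) = 8 - 4*2 = 8 - 1*8 = 8 - 8 = 0)
g(X) = X²
(g(-35) + G(-35))² = ((-35)² + 0)² = (1225 + 0)² = 1225² = 1500625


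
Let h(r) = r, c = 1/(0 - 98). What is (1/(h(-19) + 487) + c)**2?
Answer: 34225/525876624 ≈ 6.5082e-5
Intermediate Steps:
c = -1/98 (c = 1/(-98) = -1/98 ≈ -0.010204)
(1/(h(-19) + 487) + c)**2 = (1/(-19 + 487) - 1/98)**2 = (1/468 - 1/98)**2 = (-185/22932)**2 = 34225/525876624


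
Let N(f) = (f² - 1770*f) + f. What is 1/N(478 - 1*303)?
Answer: -1/278950 ≈ -3.5849e-6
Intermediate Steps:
N(f) = f² - 1769*f
1/N(478 - 1*303) = 1/((478 - 1*303)*(-1769 + (478 - 1*303))) = 1/((478 - 303)*(-1769 + (478 - 303))) = 1/(175*(-1769 + 175)) = 1/(175*(-1594)) = 1/(-278950) = -1/278950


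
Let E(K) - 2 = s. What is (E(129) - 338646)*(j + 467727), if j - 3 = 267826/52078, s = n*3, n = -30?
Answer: -317350905100394/2003 ≈ -1.5844e+11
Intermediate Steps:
s = -90 (s = -30*3 = -90)
E(K) = -88 (E(K) = 2 - 90 = -88)
j = 16310/2003 (j = 3 + 267826/52078 = 3 + 267826*(1/52078) = 3 + 10301/2003 = 16310/2003 ≈ 8.1428)
(E(129) - 338646)*(j + 467727) = (-88 - 338646)*(16310/2003 + 467727) = -338734*936873491/2003 = -317350905100394/2003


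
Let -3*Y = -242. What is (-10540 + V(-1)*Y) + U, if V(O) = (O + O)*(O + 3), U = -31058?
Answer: -125762/3 ≈ -41921.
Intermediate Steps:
Y = 242/3 (Y = -⅓*(-242) = 242/3 ≈ 80.667)
V(O) = 2*O*(3 + O) (V(O) = (2*O)*(3 + O) = 2*O*(3 + O))
(-10540 + V(-1)*Y) + U = (-10540 + (2*(-1)*(3 - 1))*(242/3)) - 31058 = (-10540 + (2*(-1)*2)*(242/3)) - 31058 = (-10540 - 4*242/3) - 31058 = (-10540 - 968/3) - 31058 = -32588/3 - 31058 = -125762/3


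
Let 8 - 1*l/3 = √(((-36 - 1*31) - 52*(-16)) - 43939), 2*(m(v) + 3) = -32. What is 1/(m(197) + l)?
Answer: 5/388591 + 3*I*√43174/388591 ≈ 1.2867e-5 + 0.0016041*I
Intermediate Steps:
m(v) = -19 (m(v) = -3 + (½)*(-32) = -3 - 16 = -19)
l = 24 - 3*I*√43174 (l = 24 - 3*√(((-36 - 1*31) - 52*(-16)) - 43939) = 24 - 3*√(((-36 - 31) + 832) - 43939) = 24 - 3*√((-67 + 832) - 43939) = 24 - 3*√(765 - 43939) = 24 - 3*I*√43174 ≈ 24.0 - 623.35*I)
1/(m(197) + l) = 1/(-19 + (24 - 3*I*√43174)) = 1/(5 - 3*I*√43174)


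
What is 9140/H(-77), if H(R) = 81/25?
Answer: 228500/81 ≈ 2821.0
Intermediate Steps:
H(R) = 81/25 (H(R) = 81*(1/25) = 81/25)
9140/H(-77) = 9140/(81/25) = 9140*(25/81) = 228500/81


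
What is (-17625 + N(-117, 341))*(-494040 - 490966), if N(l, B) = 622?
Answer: 16748057018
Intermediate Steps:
(-17625 + N(-117, 341))*(-494040 - 490966) = (-17625 + 622)*(-494040 - 490966) = -17003*(-985006) = 16748057018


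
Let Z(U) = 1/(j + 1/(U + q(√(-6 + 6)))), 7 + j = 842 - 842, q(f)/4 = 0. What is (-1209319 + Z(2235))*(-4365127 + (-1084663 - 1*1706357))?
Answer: 135384201562210637/15644 ≈ 8.6541e+12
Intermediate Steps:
q(f) = 0 (q(f) = 4*0 = 0)
j = -7 (j = -7 + (842 - 842) = -7 + 0 = -7)
Z(U) = 1/(-7 + 1/U) (Z(U) = 1/(-7 + 1/(U + 0)) = 1/(-7 + 1/U))
(-1209319 + Z(2235))*(-4365127 + (-1084663 - 1*1706357)) = (-1209319 + 2235/(1 - 7*2235))*(-4365127 + (-1084663 - 1*1706357)) = (-1209319 + 2235/(1 - 15645))*(-4365127 + (-1084663 - 1706357)) = (-1209319 + 2235/(-15644))*(-4365127 - 2791020) = (-1209319 + 2235*(-1/15644))*(-7156147) = (-1209319 - 2235/15644)*(-7156147) = -18918588671/15644*(-7156147) = 135384201562210637/15644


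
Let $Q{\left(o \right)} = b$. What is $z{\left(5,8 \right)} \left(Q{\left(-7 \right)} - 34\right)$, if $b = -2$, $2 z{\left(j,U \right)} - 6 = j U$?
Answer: $-828$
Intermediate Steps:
$z{\left(j,U \right)} = 3 + \frac{U j}{2}$ ($z{\left(j,U \right)} = 3 + \frac{j U}{2} = 3 + \frac{U j}{2}$)
$Q{\left(o \right)} = -2$
$z{\left(5,8 \right)} \left(Q{\left(-7 \right)} - 34\right) = \left(3 + \frac{1}{2} \cdot 8 \cdot 5\right) \left(-2 - 34\right) = \left(3 + 20\right) \left(-36\right) = 23 \left(-36\right) = -828$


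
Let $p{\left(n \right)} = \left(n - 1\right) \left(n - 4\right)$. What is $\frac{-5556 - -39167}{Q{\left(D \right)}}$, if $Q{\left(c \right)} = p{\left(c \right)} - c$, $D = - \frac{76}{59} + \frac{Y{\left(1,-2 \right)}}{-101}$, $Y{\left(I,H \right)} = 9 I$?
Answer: $\frac{1193515888091}{502826651} \approx 2373.6$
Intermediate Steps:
$D = - \frac{8207}{5959}$ ($D = - \frac{76}{59} + \frac{9 \cdot 1}{-101} = \left(-76\right) \frac{1}{59} + 9 \left(- \frac{1}{101}\right) = - \frac{76}{59} - \frac{9}{101} = - \frac{8207}{5959} \approx -1.3772$)
$p{\left(n \right)} = \left(-1 + n\right) \left(-4 + n\right)$
$Q{\left(c \right)} = 4 + c^{2} - 6 c$ ($Q{\left(c \right)} = \left(4 + c^{2} - 5 c\right) - c = 4 + c^{2} - 6 c$)
$\frac{-5556 - -39167}{Q{\left(D \right)}} = \frac{-5556 - -39167}{4 + \left(- \frac{8207}{5959}\right)^{2} - - \frac{49242}{5959}} = \frac{-5556 + 39167}{4 + \frac{67354849}{35509681} + \frac{49242}{5959}} = \frac{33611}{\frac{502826651}{35509681}} = 33611 \cdot \frac{35509681}{502826651} = \frac{1193515888091}{502826651}$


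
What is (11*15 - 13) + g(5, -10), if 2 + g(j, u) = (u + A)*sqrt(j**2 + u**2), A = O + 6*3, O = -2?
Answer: 150 + 30*sqrt(5) ≈ 217.08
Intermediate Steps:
A = 16 (A = -2 + 6*3 = -2 + 18 = 16)
g(j, u) = -2 + sqrt(j**2 + u**2)*(16 + u) (g(j, u) = -2 + (u + 16)*sqrt(j**2 + u**2) = -2 + (16 + u)*sqrt(j**2 + u**2) = -2 + sqrt(j**2 + u**2)*(16 + u))
(11*15 - 13) + g(5, -10) = (11*15 - 13) + (-2 + 16*sqrt(5**2 + (-10)**2) - 10*sqrt(5**2 + (-10)**2)) = (165 - 13) + (-2 + 16*sqrt(25 + 100) - 10*sqrt(25 + 100)) = 152 + (-2 + 16*sqrt(125) - 50*sqrt(5)) = 152 + (-2 + 16*(5*sqrt(5)) - 50*sqrt(5)) = 152 + (-2 + 80*sqrt(5) - 50*sqrt(5)) = 152 + (-2 + 30*sqrt(5)) = 150 + 30*sqrt(5)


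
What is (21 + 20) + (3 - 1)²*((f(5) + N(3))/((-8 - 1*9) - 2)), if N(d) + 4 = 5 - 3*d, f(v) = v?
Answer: 791/19 ≈ 41.632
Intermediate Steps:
N(d) = 1 - 3*d (N(d) = -4 + (5 - 3*d) = 1 - 3*d)
(21 + 20) + (3 - 1)²*((f(5) + N(3))/((-8 - 1*9) - 2)) = (21 + 20) + (3 - 1)²*((5 + (1 - 3*3))/((-8 - 1*9) - 2)) = 41 + 2²*((5 + (1 - 9))/((-8 - 9) - 2)) = 41 + 4*((5 - 8)/(-17 - 2)) = 41 + 4*(-3/(-19)) = 41 + 4*(-3*(-1/19)) = 41 + 4*(3/19) = 41 + 12/19 = 791/19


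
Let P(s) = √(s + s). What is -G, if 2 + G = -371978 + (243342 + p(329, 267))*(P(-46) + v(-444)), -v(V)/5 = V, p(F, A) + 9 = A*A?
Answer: -698088860 - 629244*I*√23 ≈ -6.9809e+8 - 3.0177e+6*I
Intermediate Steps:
p(F, A) = -9 + A² (p(F, A) = -9 + A*A = -9 + A²)
v(V) = -5*V
P(s) = √2*√s (P(s) = √(2*s) = √2*√s)
G = 698088860 + 629244*I*√23 (G = -2 + (-371978 + (243342 + (-9 + 267²))*(√2*√(-46) - 5*(-444))) = -2 + (-371978 + (243342 + (-9 + 71289))*(√2*(I*√46) + 2220)) = -2 + (-371978 + (243342 + 71280)*(2*I*√23 + 2220)) = -2 + (-371978 + 314622*(2220 + 2*I*√23)) = -2 + (-371978 + (698460840 + 629244*I*√23)) = -2 + (698088862 + 629244*I*√23) = 698088860 + 629244*I*√23 ≈ 6.9809e+8 + 3.0177e+6*I)
-G = -(698088860 + 629244*I*√23) = -698088860 - 629244*I*√23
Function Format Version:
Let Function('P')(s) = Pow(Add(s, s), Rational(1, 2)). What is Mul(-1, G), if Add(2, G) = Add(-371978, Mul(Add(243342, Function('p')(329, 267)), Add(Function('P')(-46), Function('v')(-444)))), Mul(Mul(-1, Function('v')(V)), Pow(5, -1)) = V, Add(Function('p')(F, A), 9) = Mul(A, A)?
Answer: Add(-698088860, Mul(-629244, I, Pow(23, Rational(1, 2)))) ≈ Add(-6.9809e+8, Mul(-3.0177e+6, I))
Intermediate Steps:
Function('p')(F, A) = Add(-9, Pow(A, 2)) (Function('p')(F, A) = Add(-9, Mul(A, A)) = Add(-9, Pow(A, 2)))
Function('v')(V) = Mul(-5, V)
Function('P')(s) = Mul(Pow(2, Rational(1, 2)), Pow(s, Rational(1, 2))) (Function('P')(s) = Pow(Mul(2, s), Rational(1, 2)) = Mul(Pow(2, Rational(1, 2)), Pow(s, Rational(1, 2))))
G = Add(698088860, Mul(629244, I, Pow(23, Rational(1, 2)))) (G = Add(-2, Add(-371978, Mul(Add(243342, Add(-9, Pow(267, 2))), Add(Mul(Pow(2, Rational(1, 2)), Pow(-46, Rational(1, 2))), Mul(-5, -444))))) = Add(-2, Add(-371978, Mul(Add(243342, Add(-9, 71289)), Add(Mul(Pow(2, Rational(1, 2)), Mul(I, Pow(46, Rational(1, 2)))), 2220)))) = Add(-2, Add(-371978, Mul(Add(243342, 71280), Add(Mul(2, I, Pow(23, Rational(1, 2))), 2220)))) = Add(-2, Add(-371978, Mul(314622, Add(2220, Mul(2, I, Pow(23, Rational(1, 2))))))) = Add(-2, Add(-371978, Add(698460840, Mul(629244, I, Pow(23, Rational(1, 2)))))) = Add(-2, Add(698088862, Mul(629244, I, Pow(23, Rational(1, 2))))) = Add(698088860, Mul(629244, I, Pow(23, Rational(1, 2)))) ≈ Add(6.9809e+8, Mul(3.0177e+6, I)))
Mul(-1, G) = Mul(-1, Add(698088860, Mul(629244, I, Pow(23, Rational(1, 2))))) = Add(-698088860, Mul(-629244, I, Pow(23, Rational(1, 2))))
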